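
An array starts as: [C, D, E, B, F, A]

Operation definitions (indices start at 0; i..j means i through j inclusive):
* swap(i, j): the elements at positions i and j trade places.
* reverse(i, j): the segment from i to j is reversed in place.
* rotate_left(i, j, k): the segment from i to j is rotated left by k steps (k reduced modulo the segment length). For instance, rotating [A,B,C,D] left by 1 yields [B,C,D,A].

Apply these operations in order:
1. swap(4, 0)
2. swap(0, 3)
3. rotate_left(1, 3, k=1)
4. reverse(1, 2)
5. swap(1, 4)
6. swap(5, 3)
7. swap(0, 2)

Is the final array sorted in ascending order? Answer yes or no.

Answer: no

Derivation:
After 1 (swap(4, 0)): [F, D, E, B, C, A]
After 2 (swap(0, 3)): [B, D, E, F, C, A]
After 3 (rotate_left(1, 3, k=1)): [B, E, F, D, C, A]
After 4 (reverse(1, 2)): [B, F, E, D, C, A]
After 5 (swap(1, 4)): [B, C, E, D, F, A]
After 6 (swap(5, 3)): [B, C, E, A, F, D]
After 7 (swap(0, 2)): [E, C, B, A, F, D]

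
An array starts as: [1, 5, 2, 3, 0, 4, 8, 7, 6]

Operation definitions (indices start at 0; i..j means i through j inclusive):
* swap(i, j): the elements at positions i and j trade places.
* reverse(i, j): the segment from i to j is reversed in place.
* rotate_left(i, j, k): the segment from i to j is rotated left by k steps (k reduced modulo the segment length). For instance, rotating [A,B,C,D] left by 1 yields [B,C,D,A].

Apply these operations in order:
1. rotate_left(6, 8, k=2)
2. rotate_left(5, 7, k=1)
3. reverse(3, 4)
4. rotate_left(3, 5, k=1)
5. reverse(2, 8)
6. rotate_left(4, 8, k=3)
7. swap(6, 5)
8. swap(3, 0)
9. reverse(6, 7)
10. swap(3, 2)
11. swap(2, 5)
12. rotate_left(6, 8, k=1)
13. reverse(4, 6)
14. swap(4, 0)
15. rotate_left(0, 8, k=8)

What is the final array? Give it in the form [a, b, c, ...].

After 1 (rotate_left(6, 8, k=2)): [1, 5, 2, 3, 0, 4, 6, 8, 7]
After 2 (rotate_left(5, 7, k=1)): [1, 5, 2, 3, 0, 6, 8, 4, 7]
After 3 (reverse(3, 4)): [1, 5, 2, 0, 3, 6, 8, 4, 7]
After 4 (rotate_left(3, 5, k=1)): [1, 5, 2, 3, 6, 0, 8, 4, 7]
After 5 (reverse(2, 8)): [1, 5, 7, 4, 8, 0, 6, 3, 2]
After 6 (rotate_left(4, 8, k=3)): [1, 5, 7, 4, 3, 2, 8, 0, 6]
After 7 (swap(6, 5)): [1, 5, 7, 4, 3, 8, 2, 0, 6]
After 8 (swap(3, 0)): [4, 5, 7, 1, 3, 8, 2, 0, 6]
After 9 (reverse(6, 7)): [4, 5, 7, 1, 3, 8, 0, 2, 6]
After 10 (swap(3, 2)): [4, 5, 1, 7, 3, 8, 0, 2, 6]
After 11 (swap(2, 5)): [4, 5, 8, 7, 3, 1, 0, 2, 6]
After 12 (rotate_left(6, 8, k=1)): [4, 5, 8, 7, 3, 1, 2, 6, 0]
After 13 (reverse(4, 6)): [4, 5, 8, 7, 2, 1, 3, 6, 0]
After 14 (swap(4, 0)): [2, 5, 8, 7, 4, 1, 3, 6, 0]
After 15 (rotate_left(0, 8, k=8)): [0, 2, 5, 8, 7, 4, 1, 3, 6]

Answer: [0, 2, 5, 8, 7, 4, 1, 3, 6]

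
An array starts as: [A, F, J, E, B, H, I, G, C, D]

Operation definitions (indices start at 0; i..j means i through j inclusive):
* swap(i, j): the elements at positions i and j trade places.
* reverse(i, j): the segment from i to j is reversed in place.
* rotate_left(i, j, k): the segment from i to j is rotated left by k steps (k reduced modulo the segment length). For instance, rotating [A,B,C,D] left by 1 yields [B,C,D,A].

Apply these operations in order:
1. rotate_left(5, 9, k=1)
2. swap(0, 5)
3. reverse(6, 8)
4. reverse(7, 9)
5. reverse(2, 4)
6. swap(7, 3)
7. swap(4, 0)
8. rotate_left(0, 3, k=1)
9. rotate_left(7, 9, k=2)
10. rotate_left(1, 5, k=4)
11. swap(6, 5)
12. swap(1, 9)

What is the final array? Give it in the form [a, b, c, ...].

Answer: [F, G, B, H, J, D, I, C, E, A]

Derivation:
After 1 (rotate_left(5, 9, k=1)): [A, F, J, E, B, I, G, C, D, H]
After 2 (swap(0, 5)): [I, F, J, E, B, A, G, C, D, H]
After 3 (reverse(6, 8)): [I, F, J, E, B, A, D, C, G, H]
After 4 (reverse(7, 9)): [I, F, J, E, B, A, D, H, G, C]
After 5 (reverse(2, 4)): [I, F, B, E, J, A, D, H, G, C]
After 6 (swap(7, 3)): [I, F, B, H, J, A, D, E, G, C]
After 7 (swap(4, 0)): [J, F, B, H, I, A, D, E, G, C]
After 8 (rotate_left(0, 3, k=1)): [F, B, H, J, I, A, D, E, G, C]
After 9 (rotate_left(7, 9, k=2)): [F, B, H, J, I, A, D, C, E, G]
After 10 (rotate_left(1, 5, k=4)): [F, A, B, H, J, I, D, C, E, G]
After 11 (swap(6, 5)): [F, A, B, H, J, D, I, C, E, G]
After 12 (swap(1, 9)): [F, G, B, H, J, D, I, C, E, A]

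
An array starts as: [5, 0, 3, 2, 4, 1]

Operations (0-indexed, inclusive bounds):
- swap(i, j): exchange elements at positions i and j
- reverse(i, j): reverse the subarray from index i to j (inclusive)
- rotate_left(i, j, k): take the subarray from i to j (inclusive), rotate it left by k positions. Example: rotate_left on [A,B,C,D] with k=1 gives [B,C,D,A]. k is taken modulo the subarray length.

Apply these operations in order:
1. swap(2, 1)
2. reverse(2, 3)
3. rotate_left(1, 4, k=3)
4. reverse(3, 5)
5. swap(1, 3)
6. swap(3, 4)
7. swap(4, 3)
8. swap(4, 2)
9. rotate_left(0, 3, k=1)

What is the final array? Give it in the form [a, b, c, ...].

Answer: [1, 0, 4, 5, 3, 2]

Derivation:
After 1 (swap(2, 1)): [5, 3, 0, 2, 4, 1]
After 2 (reverse(2, 3)): [5, 3, 2, 0, 4, 1]
After 3 (rotate_left(1, 4, k=3)): [5, 4, 3, 2, 0, 1]
After 4 (reverse(3, 5)): [5, 4, 3, 1, 0, 2]
After 5 (swap(1, 3)): [5, 1, 3, 4, 0, 2]
After 6 (swap(3, 4)): [5, 1, 3, 0, 4, 2]
After 7 (swap(4, 3)): [5, 1, 3, 4, 0, 2]
After 8 (swap(4, 2)): [5, 1, 0, 4, 3, 2]
After 9 (rotate_left(0, 3, k=1)): [1, 0, 4, 5, 3, 2]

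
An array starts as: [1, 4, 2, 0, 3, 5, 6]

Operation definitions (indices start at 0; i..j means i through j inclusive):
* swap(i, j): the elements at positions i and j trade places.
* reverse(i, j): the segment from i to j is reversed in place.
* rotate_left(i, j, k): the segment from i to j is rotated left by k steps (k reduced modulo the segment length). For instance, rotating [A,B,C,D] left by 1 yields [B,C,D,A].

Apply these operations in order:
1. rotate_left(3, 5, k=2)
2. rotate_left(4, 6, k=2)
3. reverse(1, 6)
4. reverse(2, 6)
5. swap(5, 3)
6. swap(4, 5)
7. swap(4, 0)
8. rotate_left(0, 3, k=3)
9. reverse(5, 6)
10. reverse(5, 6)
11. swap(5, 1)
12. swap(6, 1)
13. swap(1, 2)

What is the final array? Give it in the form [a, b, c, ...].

After 1 (rotate_left(3, 5, k=2)): [1, 4, 2, 5, 0, 3, 6]
After 2 (rotate_left(4, 6, k=2)): [1, 4, 2, 5, 6, 0, 3]
After 3 (reverse(1, 6)): [1, 3, 0, 6, 5, 2, 4]
After 4 (reverse(2, 6)): [1, 3, 4, 2, 5, 6, 0]
After 5 (swap(5, 3)): [1, 3, 4, 6, 5, 2, 0]
After 6 (swap(4, 5)): [1, 3, 4, 6, 2, 5, 0]
After 7 (swap(4, 0)): [2, 3, 4, 6, 1, 5, 0]
After 8 (rotate_left(0, 3, k=3)): [6, 2, 3, 4, 1, 5, 0]
After 9 (reverse(5, 6)): [6, 2, 3, 4, 1, 0, 5]
After 10 (reverse(5, 6)): [6, 2, 3, 4, 1, 5, 0]
After 11 (swap(5, 1)): [6, 5, 3, 4, 1, 2, 0]
After 12 (swap(6, 1)): [6, 0, 3, 4, 1, 2, 5]
After 13 (swap(1, 2)): [6, 3, 0, 4, 1, 2, 5]

Answer: [6, 3, 0, 4, 1, 2, 5]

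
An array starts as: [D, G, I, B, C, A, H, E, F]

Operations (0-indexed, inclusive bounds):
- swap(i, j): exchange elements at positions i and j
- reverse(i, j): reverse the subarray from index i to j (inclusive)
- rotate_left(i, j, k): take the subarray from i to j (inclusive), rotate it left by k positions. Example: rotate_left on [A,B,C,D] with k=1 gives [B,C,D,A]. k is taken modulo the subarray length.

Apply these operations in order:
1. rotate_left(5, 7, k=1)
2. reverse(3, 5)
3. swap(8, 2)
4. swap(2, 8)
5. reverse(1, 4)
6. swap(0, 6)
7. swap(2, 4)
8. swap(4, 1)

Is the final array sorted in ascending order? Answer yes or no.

Answer: no

Derivation:
After 1 (rotate_left(5, 7, k=1)): [D, G, I, B, C, H, E, A, F]
After 2 (reverse(3, 5)): [D, G, I, H, C, B, E, A, F]
After 3 (swap(8, 2)): [D, G, F, H, C, B, E, A, I]
After 4 (swap(2, 8)): [D, G, I, H, C, B, E, A, F]
After 5 (reverse(1, 4)): [D, C, H, I, G, B, E, A, F]
After 6 (swap(0, 6)): [E, C, H, I, G, B, D, A, F]
After 7 (swap(2, 4)): [E, C, G, I, H, B, D, A, F]
After 8 (swap(4, 1)): [E, H, G, I, C, B, D, A, F]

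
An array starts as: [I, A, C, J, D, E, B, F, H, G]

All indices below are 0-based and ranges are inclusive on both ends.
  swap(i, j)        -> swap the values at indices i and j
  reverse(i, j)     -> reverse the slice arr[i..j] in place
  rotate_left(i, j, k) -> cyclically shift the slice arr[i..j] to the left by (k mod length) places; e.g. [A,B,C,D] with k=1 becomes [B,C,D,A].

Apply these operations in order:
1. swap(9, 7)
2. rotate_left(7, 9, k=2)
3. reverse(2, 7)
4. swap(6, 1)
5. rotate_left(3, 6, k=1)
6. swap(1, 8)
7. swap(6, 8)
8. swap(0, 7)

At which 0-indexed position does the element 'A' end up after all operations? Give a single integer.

Answer: 5

Derivation:
After 1 (swap(9, 7)): [I, A, C, J, D, E, B, G, H, F]
After 2 (rotate_left(7, 9, k=2)): [I, A, C, J, D, E, B, F, G, H]
After 3 (reverse(2, 7)): [I, A, F, B, E, D, J, C, G, H]
After 4 (swap(6, 1)): [I, J, F, B, E, D, A, C, G, H]
After 5 (rotate_left(3, 6, k=1)): [I, J, F, E, D, A, B, C, G, H]
After 6 (swap(1, 8)): [I, G, F, E, D, A, B, C, J, H]
After 7 (swap(6, 8)): [I, G, F, E, D, A, J, C, B, H]
After 8 (swap(0, 7)): [C, G, F, E, D, A, J, I, B, H]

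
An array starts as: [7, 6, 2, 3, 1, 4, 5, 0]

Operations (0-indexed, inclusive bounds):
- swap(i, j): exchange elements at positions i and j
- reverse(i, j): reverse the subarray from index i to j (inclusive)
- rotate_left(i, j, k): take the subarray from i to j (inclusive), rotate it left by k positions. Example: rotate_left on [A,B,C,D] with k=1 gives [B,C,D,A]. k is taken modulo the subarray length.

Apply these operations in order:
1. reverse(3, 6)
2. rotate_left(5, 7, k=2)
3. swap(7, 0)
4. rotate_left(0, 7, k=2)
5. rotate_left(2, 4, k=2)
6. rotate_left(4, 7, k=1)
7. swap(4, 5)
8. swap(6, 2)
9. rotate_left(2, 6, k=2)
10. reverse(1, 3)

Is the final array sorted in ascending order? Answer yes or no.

After 1 (reverse(3, 6)): [7, 6, 2, 5, 4, 1, 3, 0]
After 2 (rotate_left(5, 7, k=2)): [7, 6, 2, 5, 4, 0, 1, 3]
After 3 (swap(7, 0)): [3, 6, 2, 5, 4, 0, 1, 7]
After 4 (rotate_left(0, 7, k=2)): [2, 5, 4, 0, 1, 7, 3, 6]
After 5 (rotate_left(2, 4, k=2)): [2, 5, 1, 4, 0, 7, 3, 6]
After 6 (rotate_left(4, 7, k=1)): [2, 5, 1, 4, 7, 3, 6, 0]
After 7 (swap(4, 5)): [2, 5, 1, 4, 3, 7, 6, 0]
After 8 (swap(6, 2)): [2, 5, 6, 4, 3, 7, 1, 0]
After 9 (rotate_left(2, 6, k=2)): [2, 5, 3, 7, 1, 6, 4, 0]
After 10 (reverse(1, 3)): [2, 7, 3, 5, 1, 6, 4, 0]

Answer: no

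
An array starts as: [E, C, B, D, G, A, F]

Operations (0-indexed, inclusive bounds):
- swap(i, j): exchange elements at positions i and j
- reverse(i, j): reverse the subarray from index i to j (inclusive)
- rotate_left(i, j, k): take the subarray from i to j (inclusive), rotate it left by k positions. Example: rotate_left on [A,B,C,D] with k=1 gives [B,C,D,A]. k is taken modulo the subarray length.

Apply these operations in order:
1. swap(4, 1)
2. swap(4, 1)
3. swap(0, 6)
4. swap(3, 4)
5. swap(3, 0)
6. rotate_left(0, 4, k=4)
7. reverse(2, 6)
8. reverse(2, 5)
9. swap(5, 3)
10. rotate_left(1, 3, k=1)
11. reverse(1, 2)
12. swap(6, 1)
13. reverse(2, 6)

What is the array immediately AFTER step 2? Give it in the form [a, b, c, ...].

After 1 (swap(4, 1)): [E, G, B, D, C, A, F]
After 2 (swap(4, 1)): [E, C, B, D, G, A, F]

Answer: [E, C, B, D, G, A, F]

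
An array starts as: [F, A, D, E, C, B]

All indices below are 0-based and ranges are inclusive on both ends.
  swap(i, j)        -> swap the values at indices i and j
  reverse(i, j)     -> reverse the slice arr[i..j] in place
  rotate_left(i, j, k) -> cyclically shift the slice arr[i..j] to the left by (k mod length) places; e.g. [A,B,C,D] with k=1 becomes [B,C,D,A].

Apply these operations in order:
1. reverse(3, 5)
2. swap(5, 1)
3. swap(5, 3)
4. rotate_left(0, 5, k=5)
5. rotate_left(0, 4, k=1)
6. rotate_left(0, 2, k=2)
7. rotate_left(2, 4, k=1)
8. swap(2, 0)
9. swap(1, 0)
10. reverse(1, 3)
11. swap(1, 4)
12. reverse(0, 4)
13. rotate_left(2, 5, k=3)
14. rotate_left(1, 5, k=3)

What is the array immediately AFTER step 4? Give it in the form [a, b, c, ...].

After 1 (reverse(3, 5)): [F, A, D, B, C, E]
After 2 (swap(5, 1)): [F, E, D, B, C, A]
After 3 (swap(5, 3)): [F, E, D, A, C, B]
After 4 (rotate_left(0, 5, k=5)): [B, F, E, D, A, C]

Answer: [B, F, E, D, A, C]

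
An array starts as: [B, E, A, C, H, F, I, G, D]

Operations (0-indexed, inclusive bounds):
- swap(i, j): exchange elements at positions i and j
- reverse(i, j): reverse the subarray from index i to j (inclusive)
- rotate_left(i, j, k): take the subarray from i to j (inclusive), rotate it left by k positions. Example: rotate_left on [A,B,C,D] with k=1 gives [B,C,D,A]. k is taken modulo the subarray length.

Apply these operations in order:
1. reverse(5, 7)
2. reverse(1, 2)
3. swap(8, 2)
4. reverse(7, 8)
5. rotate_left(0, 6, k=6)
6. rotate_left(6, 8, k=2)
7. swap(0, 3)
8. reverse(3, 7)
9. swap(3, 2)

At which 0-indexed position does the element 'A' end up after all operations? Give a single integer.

After 1 (reverse(5, 7)): [B, E, A, C, H, G, I, F, D]
After 2 (reverse(1, 2)): [B, A, E, C, H, G, I, F, D]
After 3 (swap(8, 2)): [B, A, D, C, H, G, I, F, E]
After 4 (reverse(7, 8)): [B, A, D, C, H, G, I, E, F]
After 5 (rotate_left(0, 6, k=6)): [I, B, A, D, C, H, G, E, F]
After 6 (rotate_left(6, 8, k=2)): [I, B, A, D, C, H, F, G, E]
After 7 (swap(0, 3)): [D, B, A, I, C, H, F, G, E]
After 8 (reverse(3, 7)): [D, B, A, G, F, H, C, I, E]
After 9 (swap(3, 2)): [D, B, G, A, F, H, C, I, E]

Answer: 3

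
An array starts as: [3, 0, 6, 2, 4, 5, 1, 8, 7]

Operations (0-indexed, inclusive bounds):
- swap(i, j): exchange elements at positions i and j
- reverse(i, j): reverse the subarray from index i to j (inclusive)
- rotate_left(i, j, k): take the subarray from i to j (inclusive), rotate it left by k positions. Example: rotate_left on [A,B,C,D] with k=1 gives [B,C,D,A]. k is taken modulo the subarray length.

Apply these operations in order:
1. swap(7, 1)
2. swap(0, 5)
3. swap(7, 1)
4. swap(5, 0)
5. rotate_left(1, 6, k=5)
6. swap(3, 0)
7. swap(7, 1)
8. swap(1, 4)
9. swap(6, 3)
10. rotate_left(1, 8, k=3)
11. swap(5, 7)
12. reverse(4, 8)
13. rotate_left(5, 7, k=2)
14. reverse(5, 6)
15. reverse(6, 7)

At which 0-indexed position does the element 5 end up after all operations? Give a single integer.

Answer: 4

Derivation:
After 1 (swap(7, 1)): [3, 8, 6, 2, 4, 5, 1, 0, 7]
After 2 (swap(0, 5)): [5, 8, 6, 2, 4, 3, 1, 0, 7]
After 3 (swap(7, 1)): [5, 0, 6, 2, 4, 3, 1, 8, 7]
After 4 (swap(5, 0)): [3, 0, 6, 2, 4, 5, 1, 8, 7]
After 5 (rotate_left(1, 6, k=5)): [3, 1, 0, 6, 2, 4, 5, 8, 7]
After 6 (swap(3, 0)): [6, 1, 0, 3, 2, 4, 5, 8, 7]
After 7 (swap(7, 1)): [6, 8, 0, 3, 2, 4, 5, 1, 7]
After 8 (swap(1, 4)): [6, 2, 0, 3, 8, 4, 5, 1, 7]
After 9 (swap(6, 3)): [6, 2, 0, 5, 8, 4, 3, 1, 7]
After 10 (rotate_left(1, 8, k=3)): [6, 8, 4, 3, 1, 7, 2, 0, 5]
After 11 (swap(5, 7)): [6, 8, 4, 3, 1, 0, 2, 7, 5]
After 12 (reverse(4, 8)): [6, 8, 4, 3, 5, 7, 2, 0, 1]
After 13 (rotate_left(5, 7, k=2)): [6, 8, 4, 3, 5, 0, 7, 2, 1]
After 14 (reverse(5, 6)): [6, 8, 4, 3, 5, 7, 0, 2, 1]
After 15 (reverse(6, 7)): [6, 8, 4, 3, 5, 7, 2, 0, 1]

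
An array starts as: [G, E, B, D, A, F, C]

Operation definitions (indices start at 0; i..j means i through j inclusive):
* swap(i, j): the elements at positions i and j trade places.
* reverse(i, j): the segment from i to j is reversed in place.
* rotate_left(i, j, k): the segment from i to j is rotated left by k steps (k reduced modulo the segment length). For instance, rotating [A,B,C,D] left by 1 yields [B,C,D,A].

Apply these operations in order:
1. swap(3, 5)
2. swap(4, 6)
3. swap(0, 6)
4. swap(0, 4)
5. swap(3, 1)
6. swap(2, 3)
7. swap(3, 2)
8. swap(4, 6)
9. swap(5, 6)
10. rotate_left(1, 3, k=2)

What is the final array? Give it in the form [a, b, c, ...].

Answer: [C, E, F, B, G, A, D]

Derivation:
After 1 (swap(3, 5)): [G, E, B, F, A, D, C]
After 2 (swap(4, 6)): [G, E, B, F, C, D, A]
After 3 (swap(0, 6)): [A, E, B, F, C, D, G]
After 4 (swap(0, 4)): [C, E, B, F, A, D, G]
After 5 (swap(3, 1)): [C, F, B, E, A, D, G]
After 6 (swap(2, 3)): [C, F, E, B, A, D, G]
After 7 (swap(3, 2)): [C, F, B, E, A, D, G]
After 8 (swap(4, 6)): [C, F, B, E, G, D, A]
After 9 (swap(5, 6)): [C, F, B, E, G, A, D]
After 10 (rotate_left(1, 3, k=2)): [C, E, F, B, G, A, D]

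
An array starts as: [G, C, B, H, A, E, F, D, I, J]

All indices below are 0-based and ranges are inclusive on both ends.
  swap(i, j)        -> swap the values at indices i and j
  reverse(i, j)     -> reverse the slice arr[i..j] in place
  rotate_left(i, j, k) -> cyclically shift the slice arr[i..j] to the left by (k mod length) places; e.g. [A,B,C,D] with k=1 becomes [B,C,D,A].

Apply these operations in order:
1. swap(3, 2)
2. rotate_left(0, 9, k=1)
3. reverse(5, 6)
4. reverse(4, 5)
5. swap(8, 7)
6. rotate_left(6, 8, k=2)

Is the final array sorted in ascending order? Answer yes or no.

Answer: no

Derivation:
After 1 (swap(3, 2)): [G, C, H, B, A, E, F, D, I, J]
After 2 (rotate_left(0, 9, k=1)): [C, H, B, A, E, F, D, I, J, G]
After 3 (reverse(5, 6)): [C, H, B, A, E, D, F, I, J, G]
After 4 (reverse(4, 5)): [C, H, B, A, D, E, F, I, J, G]
After 5 (swap(8, 7)): [C, H, B, A, D, E, F, J, I, G]
After 6 (rotate_left(6, 8, k=2)): [C, H, B, A, D, E, I, F, J, G]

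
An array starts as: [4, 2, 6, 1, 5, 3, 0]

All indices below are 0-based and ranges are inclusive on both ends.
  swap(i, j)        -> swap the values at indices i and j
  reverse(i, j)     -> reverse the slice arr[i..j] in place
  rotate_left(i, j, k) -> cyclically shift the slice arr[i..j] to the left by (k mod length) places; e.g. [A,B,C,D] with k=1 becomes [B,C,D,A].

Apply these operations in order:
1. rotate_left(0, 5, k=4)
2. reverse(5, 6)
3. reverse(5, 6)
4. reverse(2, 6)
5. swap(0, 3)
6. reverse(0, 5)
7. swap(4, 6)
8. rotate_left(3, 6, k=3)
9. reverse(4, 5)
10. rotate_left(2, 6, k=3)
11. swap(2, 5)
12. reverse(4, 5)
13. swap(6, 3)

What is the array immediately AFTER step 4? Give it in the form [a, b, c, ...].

After 1 (rotate_left(0, 5, k=4)): [5, 3, 4, 2, 6, 1, 0]
After 2 (reverse(5, 6)): [5, 3, 4, 2, 6, 0, 1]
After 3 (reverse(5, 6)): [5, 3, 4, 2, 6, 1, 0]
After 4 (reverse(2, 6)): [5, 3, 0, 1, 6, 2, 4]

Answer: [5, 3, 0, 1, 6, 2, 4]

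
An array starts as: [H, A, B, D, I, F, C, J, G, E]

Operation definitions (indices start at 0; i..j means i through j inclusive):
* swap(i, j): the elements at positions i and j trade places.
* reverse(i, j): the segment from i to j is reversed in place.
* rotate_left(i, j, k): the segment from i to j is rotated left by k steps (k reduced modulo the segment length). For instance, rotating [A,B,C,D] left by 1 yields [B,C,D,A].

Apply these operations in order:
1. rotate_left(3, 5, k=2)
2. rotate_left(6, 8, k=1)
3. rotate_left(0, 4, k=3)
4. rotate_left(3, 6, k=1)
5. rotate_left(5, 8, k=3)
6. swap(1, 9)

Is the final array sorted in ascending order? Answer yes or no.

After 1 (rotate_left(3, 5, k=2)): [H, A, B, F, D, I, C, J, G, E]
After 2 (rotate_left(6, 8, k=1)): [H, A, B, F, D, I, J, G, C, E]
After 3 (rotate_left(0, 4, k=3)): [F, D, H, A, B, I, J, G, C, E]
After 4 (rotate_left(3, 6, k=1)): [F, D, H, B, I, J, A, G, C, E]
After 5 (rotate_left(5, 8, k=3)): [F, D, H, B, I, C, J, A, G, E]
After 6 (swap(1, 9)): [F, E, H, B, I, C, J, A, G, D]

Answer: no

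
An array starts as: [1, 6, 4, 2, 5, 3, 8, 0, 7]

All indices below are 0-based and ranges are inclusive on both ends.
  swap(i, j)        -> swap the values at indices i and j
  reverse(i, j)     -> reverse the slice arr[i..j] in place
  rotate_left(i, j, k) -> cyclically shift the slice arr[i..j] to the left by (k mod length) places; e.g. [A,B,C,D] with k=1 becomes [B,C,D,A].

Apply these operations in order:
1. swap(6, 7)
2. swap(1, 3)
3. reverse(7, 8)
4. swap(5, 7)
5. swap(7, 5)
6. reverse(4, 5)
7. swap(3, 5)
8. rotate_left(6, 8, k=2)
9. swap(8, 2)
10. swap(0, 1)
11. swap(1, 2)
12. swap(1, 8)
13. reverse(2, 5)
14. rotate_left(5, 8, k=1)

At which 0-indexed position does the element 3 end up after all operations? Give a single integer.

After 1 (swap(6, 7)): [1, 6, 4, 2, 5, 3, 0, 8, 7]
After 2 (swap(1, 3)): [1, 2, 4, 6, 5, 3, 0, 8, 7]
After 3 (reverse(7, 8)): [1, 2, 4, 6, 5, 3, 0, 7, 8]
After 4 (swap(5, 7)): [1, 2, 4, 6, 5, 7, 0, 3, 8]
After 5 (swap(7, 5)): [1, 2, 4, 6, 5, 3, 0, 7, 8]
After 6 (reverse(4, 5)): [1, 2, 4, 6, 3, 5, 0, 7, 8]
After 7 (swap(3, 5)): [1, 2, 4, 5, 3, 6, 0, 7, 8]
After 8 (rotate_left(6, 8, k=2)): [1, 2, 4, 5, 3, 6, 8, 0, 7]
After 9 (swap(8, 2)): [1, 2, 7, 5, 3, 6, 8, 0, 4]
After 10 (swap(0, 1)): [2, 1, 7, 5, 3, 6, 8, 0, 4]
After 11 (swap(1, 2)): [2, 7, 1, 5, 3, 6, 8, 0, 4]
After 12 (swap(1, 8)): [2, 4, 1, 5, 3, 6, 8, 0, 7]
After 13 (reverse(2, 5)): [2, 4, 6, 3, 5, 1, 8, 0, 7]
After 14 (rotate_left(5, 8, k=1)): [2, 4, 6, 3, 5, 8, 0, 7, 1]

Answer: 3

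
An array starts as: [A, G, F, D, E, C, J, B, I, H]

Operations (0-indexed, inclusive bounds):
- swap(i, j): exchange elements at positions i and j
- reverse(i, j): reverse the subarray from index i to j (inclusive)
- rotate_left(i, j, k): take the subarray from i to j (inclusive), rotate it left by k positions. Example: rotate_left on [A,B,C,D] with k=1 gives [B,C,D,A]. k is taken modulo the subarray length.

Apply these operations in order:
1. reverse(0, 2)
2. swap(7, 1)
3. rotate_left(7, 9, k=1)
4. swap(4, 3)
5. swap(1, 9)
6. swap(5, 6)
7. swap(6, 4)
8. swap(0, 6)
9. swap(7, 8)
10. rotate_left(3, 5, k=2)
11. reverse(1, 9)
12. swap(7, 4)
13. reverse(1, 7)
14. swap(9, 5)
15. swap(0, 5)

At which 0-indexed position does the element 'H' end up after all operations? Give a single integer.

After 1 (reverse(0, 2)): [F, G, A, D, E, C, J, B, I, H]
After 2 (swap(7, 1)): [F, B, A, D, E, C, J, G, I, H]
After 3 (rotate_left(7, 9, k=1)): [F, B, A, D, E, C, J, I, H, G]
After 4 (swap(4, 3)): [F, B, A, E, D, C, J, I, H, G]
After 5 (swap(1, 9)): [F, G, A, E, D, C, J, I, H, B]
After 6 (swap(5, 6)): [F, G, A, E, D, J, C, I, H, B]
After 7 (swap(6, 4)): [F, G, A, E, C, J, D, I, H, B]
After 8 (swap(0, 6)): [D, G, A, E, C, J, F, I, H, B]
After 9 (swap(7, 8)): [D, G, A, E, C, J, F, H, I, B]
After 10 (rotate_left(3, 5, k=2)): [D, G, A, J, E, C, F, H, I, B]
After 11 (reverse(1, 9)): [D, B, I, H, F, C, E, J, A, G]
After 12 (swap(7, 4)): [D, B, I, H, J, C, E, F, A, G]
After 13 (reverse(1, 7)): [D, F, E, C, J, H, I, B, A, G]
After 14 (swap(9, 5)): [D, F, E, C, J, G, I, B, A, H]
After 15 (swap(0, 5)): [G, F, E, C, J, D, I, B, A, H]

Answer: 9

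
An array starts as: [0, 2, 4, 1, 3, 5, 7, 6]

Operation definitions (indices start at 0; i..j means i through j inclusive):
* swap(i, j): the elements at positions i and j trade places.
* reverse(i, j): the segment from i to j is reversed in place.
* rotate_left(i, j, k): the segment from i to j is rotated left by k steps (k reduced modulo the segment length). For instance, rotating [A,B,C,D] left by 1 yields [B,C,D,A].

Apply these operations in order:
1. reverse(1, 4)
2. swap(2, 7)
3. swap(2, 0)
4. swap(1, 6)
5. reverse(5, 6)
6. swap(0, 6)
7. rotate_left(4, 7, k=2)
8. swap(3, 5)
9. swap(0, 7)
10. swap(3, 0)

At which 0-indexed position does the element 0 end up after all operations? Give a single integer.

Answer: 2

Derivation:
After 1 (reverse(1, 4)): [0, 3, 1, 4, 2, 5, 7, 6]
After 2 (swap(2, 7)): [0, 3, 6, 4, 2, 5, 7, 1]
After 3 (swap(2, 0)): [6, 3, 0, 4, 2, 5, 7, 1]
After 4 (swap(1, 6)): [6, 7, 0, 4, 2, 5, 3, 1]
After 5 (reverse(5, 6)): [6, 7, 0, 4, 2, 3, 5, 1]
After 6 (swap(0, 6)): [5, 7, 0, 4, 2, 3, 6, 1]
After 7 (rotate_left(4, 7, k=2)): [5, 7, 0, 4, 6, 1, 2, 3]
After 8 (swap(3, 5)): [5, 7, 0, 1, 6, 4, 2, 3]
After 9 (swap(0, 7)): [3, 7, 0, 1, 6, 4, 2, 5]
After 10 (swap(3, 0)): [1, 7, 0, 3, 6, 4, 2, 5]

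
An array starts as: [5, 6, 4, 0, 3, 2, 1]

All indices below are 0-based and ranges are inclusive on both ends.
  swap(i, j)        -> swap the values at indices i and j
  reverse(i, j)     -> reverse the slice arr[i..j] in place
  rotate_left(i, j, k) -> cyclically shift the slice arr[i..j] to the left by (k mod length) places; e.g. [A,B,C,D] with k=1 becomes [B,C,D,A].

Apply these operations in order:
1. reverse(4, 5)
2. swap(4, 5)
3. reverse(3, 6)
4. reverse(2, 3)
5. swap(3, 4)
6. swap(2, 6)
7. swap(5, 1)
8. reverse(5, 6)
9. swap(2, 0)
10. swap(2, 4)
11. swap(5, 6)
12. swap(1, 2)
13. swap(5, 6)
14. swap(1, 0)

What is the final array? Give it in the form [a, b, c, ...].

After 1 (reverse(4, 5)): [5, 6, 4, 0, 2, 3, 1]
After 2 (swap(4, 5)): [5, 6, 4, 0, 3, 2, 1]
After 3 (reverse(3, 6)): [5, 6, 4, 1, 2, 3, 0]
After 4 (reverse(2, 3)): [5, 6, 1, 4, 2, 3, 0]
After 5 (swap(3, 4)): [5, 6, 1, 2, 4, 3, 0]
After 6 (swap(2, 6)): [5, 6, 0, 2, 4, 3, 1]
After 7 (swap(5, 1)): [5, 3, 0, 2, 4, 6, 1]
After 8 (reverse(5, 6)): [5, 3, 0, 2, 4, 1, 6]
After 9 (swap(2, 0)): [0, 3, 5, 2, 4, 1, 6]
After 10 (swap(2, 4)): [0, 3, 4, 2, 5, 1, 6]
After 11 (swap(5, 6)): [0, 3, 4, 2, 5, 6, 1]
After 12 (swap(1, 2)): [0, 4, 3, 2, 5, 6, 1]
After 13 (swap(5, 6)): [0, 4, 3, 2, 5, 1, 6]
After 14 (swap(1, 0)): [4, 0, 3, 2, 5, 1, 6]

Answer: [4, 0, 3, 2, 5, 1, 6]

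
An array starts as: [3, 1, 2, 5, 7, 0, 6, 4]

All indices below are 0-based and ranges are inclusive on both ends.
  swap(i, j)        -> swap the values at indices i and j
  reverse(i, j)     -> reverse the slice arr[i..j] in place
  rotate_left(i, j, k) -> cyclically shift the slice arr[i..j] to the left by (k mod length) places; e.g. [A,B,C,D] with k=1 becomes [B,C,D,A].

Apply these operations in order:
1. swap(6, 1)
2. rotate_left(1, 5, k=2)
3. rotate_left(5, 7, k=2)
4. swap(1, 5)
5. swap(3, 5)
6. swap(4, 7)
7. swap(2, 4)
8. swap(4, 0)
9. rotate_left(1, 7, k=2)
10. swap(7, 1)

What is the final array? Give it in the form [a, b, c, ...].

Answer: [7, 1, 3, 0, 2, 6, 4, 5]

Derivation:
After 1 (swap(6, 1)): [3, 6, 2, 5, 7, 0, 1, 4]
After 2 (rotate_left(1, 5, k=2)): [3, 5, 7, 0, 6, 2, 1, 4]
After 3 (rotate_left(5, 7, k=2)): [3, 5, 7, 0, 6, 4, 2, 1]
After 4 (swap(1, 5)): [3, 4, 7, 0, 6, 5, 2, 1]
After 5 (swap(3, 5)): [3, 4, 7, 5, 6, 0, 2, 1]
After 6 (swap(4, 7)): [3, 4, 7, 5, 1, 0, 2, 6]
After 7 (swap(2, 4)): [3, 4, 1, 5, 7, 0, 2, 6]
After 8 (swap(4, 0)): [7, 4, 1, 5, 3, 0, 2, 6]
After 9 (rotate_left(1, 7, k=2)): [7, 5, 3, 0, 2, 6, 4, 1]
After 10 (swap(7, 1)): [7, 1, 3, 0, 2, 6, 4, 5]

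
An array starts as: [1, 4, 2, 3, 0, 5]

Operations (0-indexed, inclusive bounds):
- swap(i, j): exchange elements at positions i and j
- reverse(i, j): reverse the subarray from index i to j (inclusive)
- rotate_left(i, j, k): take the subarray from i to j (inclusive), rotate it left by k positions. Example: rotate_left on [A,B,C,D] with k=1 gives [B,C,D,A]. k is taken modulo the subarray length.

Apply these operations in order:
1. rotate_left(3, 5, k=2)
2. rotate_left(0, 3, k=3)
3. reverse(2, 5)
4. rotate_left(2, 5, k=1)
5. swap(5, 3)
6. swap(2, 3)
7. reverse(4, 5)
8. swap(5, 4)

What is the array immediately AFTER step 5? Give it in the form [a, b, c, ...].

After 1 (rotate_left(3, 5, k=2)): [1, 4, 2, 5, 3, 0]
After 2 (rotate_left(0, 3, k=3)): [5, 1, 4, 2, 3, 0]
After 3 (reverse(2, 5)): [5, 1, 0, 3, 2, 4]
After 4 (rotate_left(2, 5, k=1)): [5, 1, 3, 2, 4, 0]
After 5 (swap(5, 3)): [5, 1, 3, 0, 4, 2]

Answer: [5, 1, 3, 0, 4, 2]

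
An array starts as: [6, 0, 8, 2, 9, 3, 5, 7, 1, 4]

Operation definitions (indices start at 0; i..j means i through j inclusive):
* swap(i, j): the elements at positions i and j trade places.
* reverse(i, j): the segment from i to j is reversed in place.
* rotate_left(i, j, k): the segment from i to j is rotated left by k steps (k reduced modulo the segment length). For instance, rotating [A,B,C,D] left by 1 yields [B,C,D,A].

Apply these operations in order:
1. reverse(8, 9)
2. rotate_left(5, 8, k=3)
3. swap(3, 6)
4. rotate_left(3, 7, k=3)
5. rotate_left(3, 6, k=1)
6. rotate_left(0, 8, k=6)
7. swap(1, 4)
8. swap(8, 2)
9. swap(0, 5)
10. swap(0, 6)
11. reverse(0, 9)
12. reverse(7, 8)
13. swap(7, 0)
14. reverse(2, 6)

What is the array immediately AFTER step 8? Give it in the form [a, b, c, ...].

Answer: [2, 0, 9, 6, 4, 8, 5, 3, 7, 1]

Derivation:
After 1 (reverse(8, 9)): [6, 0, 8, 2, 9, 3, 5, 7, 4, 1]
After 2 (rotate_left(5, 8, k=3)): [6, 0, 8, 2, 9, 4, 3, 5, 7, 1]
After 3 (swap(3, 6)): [6, 0, 8, 3, 9, 4, 2, 5, 7, 1]
After 4 (rotate_left(3, 7, k=3)): [6, 0, 8, 2, 5, 3, 9, 4, 7, 1]
After 5 (rotate_left(3, 6, k=1)): [6, 0, 8, 5, 3, 9, 2, 4, 7, 1]
After 6 (rotate_left(0, 8, k=6)): [2, 4, 7, 6, 0, 8, 5, 3, 9, 1]
After 7 (swap(1, 4)): [2, 0, 7, 6, 4, 8, 5, 3, 9, 1]
After 8 (swap(8, 2)): [2, 0, 9, 6, 4, 8, 5, 3, 7, 1]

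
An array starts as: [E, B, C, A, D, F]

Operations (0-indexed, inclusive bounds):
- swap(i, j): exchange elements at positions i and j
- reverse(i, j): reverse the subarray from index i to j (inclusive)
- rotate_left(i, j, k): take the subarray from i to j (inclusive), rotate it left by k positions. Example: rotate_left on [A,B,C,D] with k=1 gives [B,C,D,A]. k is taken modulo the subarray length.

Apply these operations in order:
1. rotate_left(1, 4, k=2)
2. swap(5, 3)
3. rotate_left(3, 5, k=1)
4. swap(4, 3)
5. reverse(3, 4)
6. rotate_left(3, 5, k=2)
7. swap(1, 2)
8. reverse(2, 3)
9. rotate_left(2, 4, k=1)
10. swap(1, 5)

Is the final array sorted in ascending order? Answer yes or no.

After 1 (rotate_left(1, 4, k=2)): [E, A, D, B, C, F]
After 2 (swap(5, 3)): [E, A, D, F, C, B]
After 3 (rotate_left(3, 5, k=1)): [E, A, D, C, B, F]
After 4 (swap(4, 3)): [E, A, D, B, C, F]
After 5 (reverse(3, 4)): [E, A, D, C, B, F]
After 6 (rotate_left(3, 5, k=2)): [E, A, D, F, C, B]
After 7 (swap(1, 2)): [E, D, A, F, C, B]
After 8 (reverse(2, 3)): [E, D, F, A, C, B]
After 9 (rotate_left(2, 4, k=1)): [E, D, A, C, F, B]
After 10 (swap(1, 5)): [E, B, A, C, F, D]

Answer: no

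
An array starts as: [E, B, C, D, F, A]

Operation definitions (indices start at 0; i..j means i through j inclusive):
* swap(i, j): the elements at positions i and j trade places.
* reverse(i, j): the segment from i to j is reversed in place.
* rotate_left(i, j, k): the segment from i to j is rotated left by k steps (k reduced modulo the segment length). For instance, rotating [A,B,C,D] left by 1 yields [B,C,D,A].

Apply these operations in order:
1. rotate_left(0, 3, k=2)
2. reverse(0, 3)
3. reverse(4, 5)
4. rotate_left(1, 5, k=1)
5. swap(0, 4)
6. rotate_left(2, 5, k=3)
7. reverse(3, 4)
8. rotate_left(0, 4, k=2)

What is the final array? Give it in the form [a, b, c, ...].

Answer: [E, A, C, F, D, B]

Derivation:
After 1 (rotate_left(0, 3, k=2)): [C, D, E, B, F, A]
After 2 (reverse(0, 3)): [B, E, D, C, F, A]
After 3 (reverse(4, 5)): [B, E, D, C, A, F]
After 4 (rotate_left(1, 5, k=1)): [B, D, C, A, F, E]
After 5 (swap(0, 4)): [F, D, C, A, B, E]
After 6 (rotate_left(2, 5, k=3)): [F, D, E, C, A, B]
After 7 (reverse(3, 4)): [F, D, E, A, C, B]
After 8 (rotate_left(0, 4, k=2)): [E, A, C, F, D, B]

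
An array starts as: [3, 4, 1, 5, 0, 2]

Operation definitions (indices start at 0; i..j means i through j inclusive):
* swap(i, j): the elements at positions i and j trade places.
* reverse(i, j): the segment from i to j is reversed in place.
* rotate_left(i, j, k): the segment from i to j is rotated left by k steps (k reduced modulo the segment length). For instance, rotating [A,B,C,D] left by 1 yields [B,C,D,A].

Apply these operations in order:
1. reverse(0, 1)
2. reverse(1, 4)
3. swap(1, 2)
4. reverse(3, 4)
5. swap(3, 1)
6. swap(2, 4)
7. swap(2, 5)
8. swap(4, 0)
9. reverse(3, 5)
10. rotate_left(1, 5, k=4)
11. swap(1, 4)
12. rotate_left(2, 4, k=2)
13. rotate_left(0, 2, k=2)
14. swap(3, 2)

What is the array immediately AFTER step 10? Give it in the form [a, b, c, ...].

Answer: [0, 5, 3, 2, 1, 4]

Derivation:
After 1 (reverse(0, 1)): [4, 3, 1, 5, 0, 2]
After 2 (reverse(1, 4)): [4, 0, 5, 1, 3, 2]
After 3 (swap(1, 2)): [4, 5, 0, 1, 3, 2]
After 4 (reverse(3, 4)): [4, 5, 0, 3, 1, 2]
After 5 (swap(3, 1)): [4, 3, 0, 5, 1, 2]
After 6 (swap(2, 4)): [4, 3, 1, 5, 0, 2]
After 7 (swap(2, 5)): [4, 3, 2, 5, 0, 1]
After 8 (swap(4, 0)): [0, 3, 2, 5, 4, 1]
After 9 (reverse(3, 5)): [0, 3, 2, 1, 4, 5]
After 10 (rotate_left(1, 5, k=4)): [0, 5, 3, 2, 1, 4]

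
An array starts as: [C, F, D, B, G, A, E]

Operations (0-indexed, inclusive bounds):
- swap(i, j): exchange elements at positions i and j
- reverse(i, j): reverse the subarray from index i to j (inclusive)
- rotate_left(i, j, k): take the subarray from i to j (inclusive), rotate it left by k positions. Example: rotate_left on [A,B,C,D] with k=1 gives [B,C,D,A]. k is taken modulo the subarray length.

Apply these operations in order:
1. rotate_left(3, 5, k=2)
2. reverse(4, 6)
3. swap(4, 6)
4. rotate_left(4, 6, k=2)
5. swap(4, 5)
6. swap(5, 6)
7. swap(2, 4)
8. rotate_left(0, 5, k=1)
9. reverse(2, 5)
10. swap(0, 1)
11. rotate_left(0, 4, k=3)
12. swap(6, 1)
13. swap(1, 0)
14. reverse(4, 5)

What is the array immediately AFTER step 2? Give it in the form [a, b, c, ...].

After 1 (rotate_left(3, 5, k=2)): [C, F, D, A, B, G, E]
After 2 (reverse(4, 6)): [C, F, D, A, E, G, B]

Answer: [C, F, D, A, E, G, B]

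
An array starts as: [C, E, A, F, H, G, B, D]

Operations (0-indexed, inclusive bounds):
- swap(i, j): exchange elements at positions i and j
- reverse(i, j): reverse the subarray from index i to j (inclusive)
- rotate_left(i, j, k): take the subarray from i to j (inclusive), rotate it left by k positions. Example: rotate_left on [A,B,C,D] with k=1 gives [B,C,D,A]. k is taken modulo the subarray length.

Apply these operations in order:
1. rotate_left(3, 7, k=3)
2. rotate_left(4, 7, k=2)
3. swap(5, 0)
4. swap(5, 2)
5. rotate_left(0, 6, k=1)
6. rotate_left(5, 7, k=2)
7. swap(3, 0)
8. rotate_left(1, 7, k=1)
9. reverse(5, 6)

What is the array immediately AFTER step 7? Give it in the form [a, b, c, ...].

Answer: [H, C, B, E, A, F, D, G]

Derivation:
After 1 (rotate_left(3, 7, k=3)): [C, E, A, B, D, F, H, G]
After 2 (rotate_left(4, 7, k=2)): [C, E, A, B, H, G, D, F]
After 3 (swap(5, 0)): [G, E, A, B, H, C, D, F]
After 4 (swap(5, 2)): [G, E, C, B, H, A, D, F]
After 5 (rotate_left(0, 6, k=1)): [E, C, B, H, A, D, G, F]
After 6 (rotate_left(5, 7, k=2)): [E, C, B, H, A, F, D, G]
After 7 (swap(3, 0)): [H, C, B, E, A, F, D, G]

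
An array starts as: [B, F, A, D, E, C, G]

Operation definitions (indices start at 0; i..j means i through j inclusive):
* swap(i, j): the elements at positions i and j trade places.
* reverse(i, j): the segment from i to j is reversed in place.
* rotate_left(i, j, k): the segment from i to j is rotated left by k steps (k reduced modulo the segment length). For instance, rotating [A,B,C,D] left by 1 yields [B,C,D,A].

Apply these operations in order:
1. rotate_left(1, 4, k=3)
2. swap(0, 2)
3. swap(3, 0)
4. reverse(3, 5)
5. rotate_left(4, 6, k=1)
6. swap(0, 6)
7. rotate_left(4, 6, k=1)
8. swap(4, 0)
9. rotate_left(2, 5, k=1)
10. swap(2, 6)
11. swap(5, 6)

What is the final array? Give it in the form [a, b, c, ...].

Answer: [G, E, F, D, A, C, B]

Derivation:
After 1 (rotate_left(1, 4, k=3)): [B, E, F, A, D, C, G]
After 2 (swap(0, 2)): [F, E, B, A, D, C, G]
After 3 (swap(3, 0)): [A, E, B, F, D, C, G]
After 4 (reverse(3, 5)): [A, E, B, C, D, F, G]
After 5 (rotate_left(4, 6, k=1)): [A, E, B, C, F, G, D]
After 6 (swap(0, 6)): [D, E, B, C, F, G, A]
After 7 (rotate_left(4, 6, k=1)): [D, E, B, C, G, A, F]
After 8 (swap(4, 0)): [G, E, B, C, D, A, F]
After 9 (rotate_left(2, 5, k=1)): [G, E, C, D, A, B, F]
After 10 (swap(2, 6)): [G, E, F, D, A, B, C]
After 11 (swap(5, 6)): [G, E, F, D, A, C, B]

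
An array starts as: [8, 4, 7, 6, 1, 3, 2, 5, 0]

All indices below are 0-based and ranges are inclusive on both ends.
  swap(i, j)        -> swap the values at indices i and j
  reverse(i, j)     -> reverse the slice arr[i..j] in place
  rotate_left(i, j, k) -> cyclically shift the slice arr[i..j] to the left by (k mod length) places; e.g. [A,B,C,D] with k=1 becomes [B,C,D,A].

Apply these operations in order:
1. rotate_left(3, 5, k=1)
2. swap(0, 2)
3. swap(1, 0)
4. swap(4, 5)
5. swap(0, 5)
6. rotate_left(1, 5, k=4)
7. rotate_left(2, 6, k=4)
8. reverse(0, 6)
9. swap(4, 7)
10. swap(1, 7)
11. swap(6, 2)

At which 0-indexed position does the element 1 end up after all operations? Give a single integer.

Answer: 7

Derivation:
After 1 (rotate_left(3, 5, k=1)): [8, 4, 7, 1, 3, 6, 2, 5, 0]
After 2 (swap(0, 2)): [7, 4, 8, 1, 3, 6, 2, 5, 0]
After 3 (swap(1, 0)): [4, 7, 8, 1, 3, 6, 2, 5, 0]
After 4 (swap(4, 5)): [4, 7, 8, 1, 6, 3, 2, 5, 0]
After 5 (swap(0, 5)): [3, 7, 8, 1, 6, 4, 2, 5, 0]
After 6 (rotate_left(1, 5, k=4)): [3, 4, 7, 8, 1, 6, 2, 5, 0]
After 7 (rotate_left(2, 6, k=4)): [3, 4, 2, 7, 8, 1, 6, 5, 0]
After 8 (reverse(0, 6)): [6, 1, 8, 7, 2, 4, 3, 5, 0]
After 9 (swap(4, 7)): [6, 1, 8, 7, 5, 4, 3, 2, 0]
After 10 (swap(1, 7)): [6, 2, 8, 7, 5, 4, 3, 1, 0]
After 11 (swap(6, 2)): [6, 2, 3, 7, 5, 4, 8, 1, 0]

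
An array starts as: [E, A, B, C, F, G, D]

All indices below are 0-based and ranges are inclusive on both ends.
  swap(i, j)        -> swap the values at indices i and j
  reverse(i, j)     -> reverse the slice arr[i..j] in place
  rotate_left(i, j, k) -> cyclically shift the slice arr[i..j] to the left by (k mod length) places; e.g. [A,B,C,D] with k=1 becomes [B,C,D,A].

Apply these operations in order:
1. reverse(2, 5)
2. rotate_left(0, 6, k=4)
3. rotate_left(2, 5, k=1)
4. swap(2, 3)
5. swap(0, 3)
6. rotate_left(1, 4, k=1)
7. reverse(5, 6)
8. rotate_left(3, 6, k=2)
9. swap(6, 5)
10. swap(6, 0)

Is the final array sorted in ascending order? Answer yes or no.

Answer: no

Derivation:
After 1 (reverse(2, 5)): [E, A, G, F, C, B, D]
After 2 (rotate_left(0, 6, k=4)): [C, B, D, E, A, G, F]
After 3 (rotate_left(2, 5, k=1)): [C, B, E, A, G, D, F]
After 4 (swap(2, 3)): [C, B, A, E, G, D, F]
After 5 (swap(0, 3)): [E, B, A, C, G, D, F]
After 6 (rotate_left(1, 4, k=1)): [E, A, C, G, B, D, F]
After 7 (reverse(5, 6)): [E, A, C, G, B, F, D]
After 8 (rotate_left(3, 6, k=2)): [E, A, C, F, D, G, B]
After 9 (swap(6, 5)): [E, A, C, F, D, B, G]
After 10 (swap(6, 0)): [G, A, C, F, D, B, E]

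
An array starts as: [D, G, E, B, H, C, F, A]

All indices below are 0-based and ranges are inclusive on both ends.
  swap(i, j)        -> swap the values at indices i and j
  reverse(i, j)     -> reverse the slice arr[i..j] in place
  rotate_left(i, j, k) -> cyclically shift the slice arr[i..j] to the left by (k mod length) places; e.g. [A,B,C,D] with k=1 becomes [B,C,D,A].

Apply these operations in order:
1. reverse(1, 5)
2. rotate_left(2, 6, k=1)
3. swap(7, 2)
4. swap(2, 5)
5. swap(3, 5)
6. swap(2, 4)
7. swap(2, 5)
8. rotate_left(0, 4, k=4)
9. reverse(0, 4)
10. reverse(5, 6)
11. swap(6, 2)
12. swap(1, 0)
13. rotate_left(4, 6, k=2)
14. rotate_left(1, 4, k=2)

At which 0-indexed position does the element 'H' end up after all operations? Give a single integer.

After 1 (reverse(1, 5)): [D, C, H, B, E, G, F, A]
After 2 (rotate_left(2, 6, k=1)): [D, C, B, E, G, F, H, A]
After 3 (swap(7, 2)): [D, C, A, E, G, F, H, B]
After 4 (swap(2, 5)): [D, C, F, E, G, A, H, B]
After 5 (swap(3, 5)): [D, C, F, A, G, E, H, B]
After 6 (swap(2, 4)): [D, C, G, A, F, E, H, B]
After 7 (swap(2, 5)): [D, C, E, A, F, G, H, B]
After 8 (rotate_left(0, 4, k=4)): [F, D, C, E, A, G, H, B]
After 9 (reverse(0, 4)): [A, E, C, D, F, G, H, B]
After 10 (reverse(5, 6)): [A, E, C, D, F, H, G, B]
After 11 (swap(6, 2)): [A, E, G, D, F, H, C, B]
After 12 (swap(1, 0)): [E, A, G, D, F, H, C, B]
After 13 (rotate_left(4, 6, k=2)): [E, A, G, D, C, F, H, B]
After 14 (rotate_left(1, 4, k=2)): [E, D, C, A, G, F, H, B]

Answer: 6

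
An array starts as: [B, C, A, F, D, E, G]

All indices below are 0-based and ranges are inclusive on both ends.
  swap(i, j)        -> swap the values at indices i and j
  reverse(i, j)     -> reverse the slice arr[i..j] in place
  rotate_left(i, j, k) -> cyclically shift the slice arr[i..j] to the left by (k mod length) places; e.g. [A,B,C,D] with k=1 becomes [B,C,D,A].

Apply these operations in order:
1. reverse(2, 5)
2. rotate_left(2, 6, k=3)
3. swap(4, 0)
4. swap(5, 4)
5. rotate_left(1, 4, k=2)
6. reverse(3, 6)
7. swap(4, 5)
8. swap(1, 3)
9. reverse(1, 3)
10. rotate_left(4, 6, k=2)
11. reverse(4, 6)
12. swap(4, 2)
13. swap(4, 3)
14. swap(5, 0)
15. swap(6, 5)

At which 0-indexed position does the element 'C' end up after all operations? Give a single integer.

Answer: 5

Derivation:
After 1 (reverse(2, 5)): [B, C, E, D, F, A, G]
After 2 (rotate_left(2, 6, k=3)): [B, C, A, G, E, D, F]
After 3 (swap(4, 0)): [E, C, A, G, B, D, F]
After 4 (swap(5, 4)): [E, C, A, G, D, B, F]
After 5 (rotate_left(1, 4, k=2)): [E, G, D, C, A, B, F]
After 6 (reverse(3, 6)): [E, G, D, F, B, A, C]
After 7 (swap(4, 5)): [E, G, D, F, A, B, C]
After 8 (swap(1, 3)): [E, F, D, G, A, B, C]
After 9 (reverse(1, 3)): [E, G, D, F, A, B, C]
After 10 (rotate_left(4, 6, k=2)): [E, G, D, F, C, A, B]
After 11 (reverse(4, 6)): [E, G, D, F, B, A, C]
After 12 (swap(4, 2)): [E, G, B, F, D, A, C]
After 13 (swap(4, 3)): [E, G, B, D, F, A, C]
After 14 (swap(5, 0)): [A, G, B, D, F, E, C]
After 15 (swap(6, 5)): [A, G, B, D, F, C, E]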